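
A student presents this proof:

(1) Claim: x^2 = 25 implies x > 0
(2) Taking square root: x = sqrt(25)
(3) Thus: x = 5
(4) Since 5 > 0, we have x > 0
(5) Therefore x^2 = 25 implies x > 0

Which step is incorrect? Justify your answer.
Step 2: Taking square root: x = sqrt(25)

Step 2 takes the square root and assumes the positive root only. The equation x^2 = 25 actually has two solutions: x = 5 and x = -5. The proof silently assumes x > 0 without justification, then uses this assumption to conclude x > 0, which is circular. The counterexample x = -5 shows the claim is false.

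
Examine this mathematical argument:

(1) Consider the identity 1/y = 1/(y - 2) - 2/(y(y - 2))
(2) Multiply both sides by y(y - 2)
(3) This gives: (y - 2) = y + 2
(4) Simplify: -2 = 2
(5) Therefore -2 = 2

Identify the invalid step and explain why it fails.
Step 3: This gives: (y - 2) = y + 2

Step 3 makes a sign error when clearing denominators. Multiplying -2/(y(y - 2)) by y(y - 2) gives -2, not +2. The correct result is (y - 2) = y - 2, which is trivially true, not (y - 2) = y + 2. (Step 1 is a valid identity: 1/(y - 2) - 2/(y(y - 2)) = (y - 2)/(y(y - 2)) = 1/y.)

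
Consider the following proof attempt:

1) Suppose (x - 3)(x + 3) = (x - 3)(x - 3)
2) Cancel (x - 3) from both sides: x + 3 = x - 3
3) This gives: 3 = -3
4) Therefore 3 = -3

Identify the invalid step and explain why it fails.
Step 2: Cancel (x - 3) from both sides: x + 3 = x - 3

Step 2 cancels (x - 3) from both sides. This is only valid if (x - 3) ≠ 0, i.e., x ≠ 3. When x = 3, both sides equal zero regardless of the other factors. The correct approach requires considering x = 3 as a separate case.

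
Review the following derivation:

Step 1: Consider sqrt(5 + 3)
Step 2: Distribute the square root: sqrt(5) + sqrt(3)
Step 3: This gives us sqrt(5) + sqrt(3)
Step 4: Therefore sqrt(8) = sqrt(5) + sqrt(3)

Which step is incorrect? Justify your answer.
Step 2: Distribute the square root: sqrt(5) + sqrt(3)

Step 2 incorrectly 'distributes' the square root over addition. The square root function does not distribute: sqrt(a + b) ≠ sqrt(a) + sqrt(b). In fact, sqrt(5 + 3) = sqrt(8) ≈ 2.8284, while sqrt(5) + sqrt(3) ≈ 3.9681.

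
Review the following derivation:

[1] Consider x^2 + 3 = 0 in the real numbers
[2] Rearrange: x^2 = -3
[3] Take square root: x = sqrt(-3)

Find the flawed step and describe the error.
Step 3: Take square root: x = sqrt(-3)

Step 3 takes the square root of -3, which is negative. In the real number system, the square root of a negative number is undefined. The equation x^2 + 3 = 0 has no real solutions. Square roots of negative numbers only exist in the complex numbers.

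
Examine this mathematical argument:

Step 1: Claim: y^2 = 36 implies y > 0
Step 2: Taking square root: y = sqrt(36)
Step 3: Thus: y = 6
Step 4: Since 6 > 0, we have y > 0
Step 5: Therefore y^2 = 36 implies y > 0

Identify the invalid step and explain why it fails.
Step 2: Taking square root: y = sqrt(36)

Step 2 takes the square root and assumes the positive root only. The equation y^2 = 36 actually has two solutions: y = 6 and y = -6. The proof silently assumes y > 0 without justification, then uses this assumption to conclude y > 0, which is circular. The counterexample y = -6 shows the claim is false.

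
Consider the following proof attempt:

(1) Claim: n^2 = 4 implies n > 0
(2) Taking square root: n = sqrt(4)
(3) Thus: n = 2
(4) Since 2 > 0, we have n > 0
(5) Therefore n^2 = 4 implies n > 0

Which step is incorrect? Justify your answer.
Step 2: Taking square root: n = sqrt(4)

Step 2 takes the square root and assumes the positive root only. The equation n^2 = 4 actually has two solutions: n = 2 and n = -2. The proof silently assumes n > 0 without justification, then uses this assumption to conclude n > 0, which is circular. The counterexample n = -2 shows the claim is false.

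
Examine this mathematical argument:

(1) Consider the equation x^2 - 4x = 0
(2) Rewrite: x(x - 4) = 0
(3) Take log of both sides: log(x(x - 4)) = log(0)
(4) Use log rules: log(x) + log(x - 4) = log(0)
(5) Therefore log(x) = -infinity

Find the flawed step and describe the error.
Step 3: Take log of both sides: log(x(x - 4)) = log(0)

Step 3 takes the logarithm of both sides, resulting in log(0) on the right side. The logarithm is only defined for positive numbers; log(0) is undefined (approaches negative infinity). This operation is invalid.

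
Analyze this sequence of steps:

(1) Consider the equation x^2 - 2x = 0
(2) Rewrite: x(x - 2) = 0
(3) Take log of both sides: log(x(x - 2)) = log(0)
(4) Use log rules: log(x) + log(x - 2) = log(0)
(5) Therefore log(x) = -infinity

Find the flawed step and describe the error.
Step 3: Take log of both sides: log(x(x - 2)) = log(0)

Step 3 takes the logarithm of both sides, resulting in log(0) on the right side. The logarithm is only defined for positive numbers; log(0) is undefined (approaches negative infinity). This operation is invalid.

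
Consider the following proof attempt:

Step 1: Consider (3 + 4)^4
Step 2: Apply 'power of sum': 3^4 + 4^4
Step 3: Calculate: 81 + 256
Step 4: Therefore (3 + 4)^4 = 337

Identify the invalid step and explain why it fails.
Step 2: Apply 'power of sum': 3^4 + 4^4

Step 2 incorrectly applies a non-existent rule '(a+b)^n = a^n + b^n'. This is false in general. The correct expansion uses the binomial theorem. The actual value is (3 + 4)^4 = 7^4 = 2401, not 337.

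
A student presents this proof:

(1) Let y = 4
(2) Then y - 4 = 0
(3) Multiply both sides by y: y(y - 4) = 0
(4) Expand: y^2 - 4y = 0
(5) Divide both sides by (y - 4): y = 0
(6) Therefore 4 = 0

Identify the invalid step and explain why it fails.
Step 5: Divide both sides by (y - 4): y = 0

Step 5 divides both sides by (y - 4). However, since y = 4, we have (y - 4) = 0. Division by zero is undefined, making this step invalid.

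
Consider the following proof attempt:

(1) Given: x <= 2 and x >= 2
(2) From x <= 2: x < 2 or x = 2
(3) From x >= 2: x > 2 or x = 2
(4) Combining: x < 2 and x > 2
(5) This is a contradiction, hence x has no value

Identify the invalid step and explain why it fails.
Step 4: Combining: x < 2 and x > 2

Step 4 incorrectly combines the conditions. From x <= 2 and x >= 2, the intersection is x = 2. The error treats the 'or' cases as 'and' requirements. The correct conclusion is that x = 2 is the unique solution, not that no solution exists.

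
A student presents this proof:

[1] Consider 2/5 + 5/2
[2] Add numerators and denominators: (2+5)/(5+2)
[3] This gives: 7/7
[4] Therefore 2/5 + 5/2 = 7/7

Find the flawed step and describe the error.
Step 2: Add numerators and denominators: (2+5)/(5+2)

Step 2 incorrectly adds fractions by separately adding numerators and denominators. This is wrong. The correct method requires a common denominator: 2/5 + 5/2 = (2×2 + 5×5)/(5×2) = 29/10 = 29/10. The method used gives 7/7, which is different.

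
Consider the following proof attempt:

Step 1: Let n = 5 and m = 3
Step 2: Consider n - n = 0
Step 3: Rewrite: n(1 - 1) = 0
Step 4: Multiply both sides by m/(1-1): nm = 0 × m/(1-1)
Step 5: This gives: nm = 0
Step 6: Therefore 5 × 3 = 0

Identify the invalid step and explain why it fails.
Step 4: Multiply both sides by m/(1-1): nm = 0 × m/(1-1)

Step 4 multiplies both sides by m/(1-1). However, 1-1 = 0, so this is multiplication by m/0, which is undefined. We cannot multiply by an undefined expression.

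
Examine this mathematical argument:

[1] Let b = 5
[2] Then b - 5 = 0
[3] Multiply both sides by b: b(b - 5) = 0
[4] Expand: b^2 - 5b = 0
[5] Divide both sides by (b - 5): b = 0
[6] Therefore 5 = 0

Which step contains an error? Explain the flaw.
Step 5: Divide both sides by (b - 5): b = 0

Step 5 divides both sides by (b - 5). However, since b = 5, we have (b - 5) = 0. Division by zero is undefined, making this step invalid.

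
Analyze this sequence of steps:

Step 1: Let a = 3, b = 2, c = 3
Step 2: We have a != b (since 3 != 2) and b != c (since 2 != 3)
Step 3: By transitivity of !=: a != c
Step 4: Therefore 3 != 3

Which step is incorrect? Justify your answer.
Step 3: By transitivity of !=: a != c

Step 3 incorrectly applies transitivity to the '!=' relation. Transitivity states: if a R b and b R c, then a R c. However, '!=' is not transitive. Counterexample: 3 != 2 and 2 != 3, but 3 = 3 (both equal 3). Transitivity holds for relations like <, <=, =, but not for !=.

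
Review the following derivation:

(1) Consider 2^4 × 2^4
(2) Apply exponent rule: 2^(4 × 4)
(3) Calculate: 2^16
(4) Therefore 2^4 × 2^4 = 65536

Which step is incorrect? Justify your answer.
Step 2: Apply exponent rule: 2^(4 × 4)

Step 2 incorrectly states that a^b × a^c = a^(b×c). The correct rule is a^b × a^c = a^(b+c). The actual value is 2^4 × 2^4 = 2^8 = 256, not 2^16 = 65536.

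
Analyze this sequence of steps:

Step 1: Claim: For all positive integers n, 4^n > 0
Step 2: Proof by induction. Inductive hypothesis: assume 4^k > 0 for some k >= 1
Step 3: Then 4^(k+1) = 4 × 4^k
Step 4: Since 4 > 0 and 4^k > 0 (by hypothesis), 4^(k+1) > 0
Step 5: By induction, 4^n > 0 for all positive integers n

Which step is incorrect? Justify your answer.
Step 5: By induction, 4^n > 0 for all positive integers n

Step 5 concludes the proof by induction, but no base case was ever established. A valid induction proof requires: (1) a base case proving 4^1 > 0, and (2) an inductive step showing IF 4^k > 0 THEN 4^(k+1) > 0. Steps 2-4 correctly establish the inductive step, but without the base case the conclusion in step 5 does not follow.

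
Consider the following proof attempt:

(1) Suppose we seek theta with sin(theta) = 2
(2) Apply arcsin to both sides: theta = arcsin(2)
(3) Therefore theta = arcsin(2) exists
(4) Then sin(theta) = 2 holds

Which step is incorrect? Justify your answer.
Step 2: Apply arcsin to both sides: theta = arcsin(2)

Step 2 applies arcsin to 2. However, arcsin(x) is only defined for x in [-1, 1] because sin(theta) can only produce values in that range. Since |2| > 1, arcsin(2) is undefined. There is no angle whose sine equals 2.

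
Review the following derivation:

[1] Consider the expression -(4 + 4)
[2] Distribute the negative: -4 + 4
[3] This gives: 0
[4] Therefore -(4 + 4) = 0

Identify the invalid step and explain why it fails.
Step 2: Distribute the negative: -4 + 4

Step 2 incorrectly distributes the negative sign. The correct distribution is -(4 + 4) = -4 - 4 = -8. The negative must be applied to both terms, not just the first. The error treats -(4 + 4) as -4 + 4, which equals 0 instead of -8.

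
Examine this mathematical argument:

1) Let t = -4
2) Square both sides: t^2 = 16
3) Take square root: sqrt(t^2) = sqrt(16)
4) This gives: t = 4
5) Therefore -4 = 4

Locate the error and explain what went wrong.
Step 4: This gives: t = 4

Step 4 incorrectly states that sqrt(t^2) = t. The correct identity is sqrt(t^2) = |t|. Since t = -4 < 0, we have sqrt(t^2) = |-4| = 4, not t = -4.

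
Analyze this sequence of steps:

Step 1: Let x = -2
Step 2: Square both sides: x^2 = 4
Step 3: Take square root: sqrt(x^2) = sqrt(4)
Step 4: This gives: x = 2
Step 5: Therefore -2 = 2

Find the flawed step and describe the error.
Step 4: This gives: x = 2

Step 4 incorrectly states that sqrt(x^2) = x. The correct identity is sqrt(x^2) = |x|. Since x = -2 < 0, we have sqrt(x^2) = |-2| = 2, not x = -2.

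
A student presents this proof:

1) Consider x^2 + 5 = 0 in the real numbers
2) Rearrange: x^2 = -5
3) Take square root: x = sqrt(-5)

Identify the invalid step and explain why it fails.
Step 3: Take square root: x = sqrt(-5)

Step 3 takes the square root of -5, which is negative. In the real number system, the square root of a negative number is undefined. The equation x^2 + 5 = 0 has no real solutions. Square roots of negative numbers only exist in the complex numbers.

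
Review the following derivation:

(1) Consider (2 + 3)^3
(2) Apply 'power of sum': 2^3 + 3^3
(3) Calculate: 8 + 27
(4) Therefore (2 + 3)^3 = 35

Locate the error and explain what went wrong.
Step 2: Apply 'power of sum': 2^3 + 3^3

Step 2 incorrectly applies a non-existent rule '(a+b)^n = a^n + b^n'. This is false in general. The correct expansion uses the binomial theorem. The actual value is (2 + 3)^3 = 5^3 = 125, not 35.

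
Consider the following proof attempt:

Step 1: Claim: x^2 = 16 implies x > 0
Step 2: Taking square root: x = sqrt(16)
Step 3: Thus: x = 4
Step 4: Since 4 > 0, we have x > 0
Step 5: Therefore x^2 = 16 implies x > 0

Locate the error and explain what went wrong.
Step 2: Taking square root: x = sqrt(16)

Step 2 takes the square root and assumes the positive root only. The equation x^2 = 16 actually has two solutions: x = 4 and x = -4. The proof silently assumes x > 0 without justification, then uses this assumption to conclude x > 0, which is circular. The counterexample x = -4 shows the claim is false.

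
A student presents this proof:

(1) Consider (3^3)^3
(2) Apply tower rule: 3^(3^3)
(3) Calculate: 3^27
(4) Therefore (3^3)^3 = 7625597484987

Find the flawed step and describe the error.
Step 2: Apply tower rule: 3^(3^3)

Step 2 incorrectly states that (a^b)^c = a^(b^c). The correct rule is (a^b)^c = a^(b×c). The actual value is (3^3)^3 = 3^9 = 19683, not 3^27 = 7625597484987.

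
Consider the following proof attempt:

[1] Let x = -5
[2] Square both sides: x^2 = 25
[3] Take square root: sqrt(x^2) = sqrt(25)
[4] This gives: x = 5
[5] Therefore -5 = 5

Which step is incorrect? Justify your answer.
Step 4: This gives: x = 5

Step 4 incorrectly states that sqrt(x^2) = x. The correct identity is sqrt(x^2) = |x|. Since x = -5 < 0, we have sqrt(x^2) = |-5| = 5, not x = -5.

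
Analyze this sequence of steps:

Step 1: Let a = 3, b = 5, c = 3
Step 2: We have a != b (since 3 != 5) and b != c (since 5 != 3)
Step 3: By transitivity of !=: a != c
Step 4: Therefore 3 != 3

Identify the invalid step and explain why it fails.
Step 3: By transitivity of !=: a != c

Step 3 incorrectly applies transitivity to the '!=' relation. Transitivity states: if a R b and b R c, then a R c. However, '!=' is not transitive. Counterexample: 3 != 5 and 5 != 3, but 3 = 3 (both equal 3). Transitivity holds for relations like <, <=, =, but not for !=.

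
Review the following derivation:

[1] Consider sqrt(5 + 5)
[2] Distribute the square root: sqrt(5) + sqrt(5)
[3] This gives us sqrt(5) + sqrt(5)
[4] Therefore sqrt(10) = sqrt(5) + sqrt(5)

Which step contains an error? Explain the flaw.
Step 2: Distribute the square root: sqrt(5) + sqrt(5)

Step 2 incorrectly 'distributes' the square root over addition. The square root function does not distribute: sqrt(a + b) ≠ sqrt(a) + sqrt(b). In fact, sqrt(5 + 5) = sqrt(10) ≈ 3.1623, while sqrt(5) + sqrt(5) ≈ 4.4721.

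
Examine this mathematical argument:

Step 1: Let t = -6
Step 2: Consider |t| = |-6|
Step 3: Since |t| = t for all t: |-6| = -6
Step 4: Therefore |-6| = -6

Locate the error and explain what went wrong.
Step 3: Since |t| = t for all t: |-6| = -6

Step 3 incorrectly states that |t| = t for all t. The correct definition is |t| = t when t >= 0, and |t| = -t when t < 0. Since -6 < 0, we have |-6| = -(-6) = 6, not -6.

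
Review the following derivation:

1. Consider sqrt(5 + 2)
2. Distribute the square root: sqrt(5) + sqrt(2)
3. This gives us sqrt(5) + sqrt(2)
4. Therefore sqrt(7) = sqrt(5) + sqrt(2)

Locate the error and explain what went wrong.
Step 2: Distribute the square root: sqrt(5) + sqrt(2)

Step 2 incorrectly 'distributes' the square root over addition. The square root function does not distribute: sqrt(a + b) ≠ sqrt(a) + sqrt(b). In fact, sqrt(5 + 2) = sqrt(7) ≈ 2.6458, while sqrt(5) + sqrt(2) ≈ 3.6503.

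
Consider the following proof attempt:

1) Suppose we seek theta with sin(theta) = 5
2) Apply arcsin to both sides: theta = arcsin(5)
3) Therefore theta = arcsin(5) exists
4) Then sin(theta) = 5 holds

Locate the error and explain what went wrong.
Step 2: Apply arcsin to both sides: theta = arcsin(5)

Step 2 applies arcsin to 5. However, arcsin(x) is only defined for x in [-1, 1] because sin(theta) can only produce values in that range. Since |5| > 1, arcsin(5) is undefined. There is no angle whose sine equals 5.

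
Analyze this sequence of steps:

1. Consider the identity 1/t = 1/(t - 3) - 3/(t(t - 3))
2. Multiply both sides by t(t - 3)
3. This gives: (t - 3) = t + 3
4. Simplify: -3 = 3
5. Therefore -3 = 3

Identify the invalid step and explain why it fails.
Step 3: This gives: (t - 3) = t + 3

Step 3 makes a sign error when clearing denominators. Multiplying -3/(t(t - 3)) by t(t - 3) gives -3, not +3. The correct result is (t - 3) = t - 3, which is trivially true, not (t - 3) = t + 3. (Step 1 is a valid identity: 1/(t - 3) - 3/(t(t - 3)) = (t - 3)/(t(t - 3)) = 1/t.)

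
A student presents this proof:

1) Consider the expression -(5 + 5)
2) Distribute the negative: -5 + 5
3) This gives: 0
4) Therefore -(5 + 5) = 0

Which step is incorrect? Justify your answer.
Step 2: Distribute the negative: -5 + 5

Step 2 incorrectly distributes the negative sign. The correct distribution is -(5 + 5) = -5 - 5 = -10. The negative must be applied to both terms, not just the first. The error treats -(5 + 5) as -5 + 5, which equals 0 instead of -10.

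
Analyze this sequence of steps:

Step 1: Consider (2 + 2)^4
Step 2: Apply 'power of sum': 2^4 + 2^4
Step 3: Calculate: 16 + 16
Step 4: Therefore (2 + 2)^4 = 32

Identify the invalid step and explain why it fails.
Step 2: Apply 'power of sum': 2^4 + 2^4

Step 2 incorrectly applies a non-existent rule '(a+b)^n = a^n + b^n'. This is false in general. The correct expansion uses the binomial theorem. The actual value is (2 + 2)^4 = 4^4 = 256, not 32.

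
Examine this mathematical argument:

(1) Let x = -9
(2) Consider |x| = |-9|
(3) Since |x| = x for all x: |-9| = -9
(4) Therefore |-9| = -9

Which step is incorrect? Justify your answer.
Step 3: Since |x| = x for all x: |-9| = -9

Step 3 incorrectly states that |x| = x for all x. The correct definition is |x| = x when x >= 0, and |x| = -x when x < 0. Since -9 < 0, we have |-9| = -(-9) = 9, not -9.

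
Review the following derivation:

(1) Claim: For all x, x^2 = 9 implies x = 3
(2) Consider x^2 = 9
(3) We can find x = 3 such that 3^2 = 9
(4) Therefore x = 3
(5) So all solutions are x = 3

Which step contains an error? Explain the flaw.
Step 4: Therefore x = 3

Step 4 incorrectly concludes that x = 3 is the only solution. The proof shows that x = 3 is A solution (existence), but does not show it is the ONLY solution (uniqueness). In fact, x = -3 is also a solution since (-3)^2 = 9. Finding one solution doesn't prove there are no others.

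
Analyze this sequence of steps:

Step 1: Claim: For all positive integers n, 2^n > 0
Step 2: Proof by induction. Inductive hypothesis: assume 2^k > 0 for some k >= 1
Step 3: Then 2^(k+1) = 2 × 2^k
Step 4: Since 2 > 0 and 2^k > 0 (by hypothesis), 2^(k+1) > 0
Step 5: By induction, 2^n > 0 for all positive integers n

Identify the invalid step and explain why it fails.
Step 5: By induction, 2^n > 0 for all positive integers n

Step 5 concludes the proof by induction, but no base case was ever established. A valid induction proof requires: (1) a base case proving 2^1 > 0, and (2) an inductive step showing IF 2^k > 0 THEN 2^(k+1) > 0. Steps 2-4 correctly establish the inductive step, but without the base case the conclusion in step 5 does not follow.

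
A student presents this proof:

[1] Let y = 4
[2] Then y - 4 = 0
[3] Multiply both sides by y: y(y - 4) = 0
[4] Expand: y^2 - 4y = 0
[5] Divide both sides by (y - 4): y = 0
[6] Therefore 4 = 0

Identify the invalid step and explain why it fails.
Step 5: Divide both sides by (y - 4): y = 0

Step 5 divides both sides by (y - 4). However, since y = 4, we have (y - 4) = 0. Division by zero is undefined, making this step invalid.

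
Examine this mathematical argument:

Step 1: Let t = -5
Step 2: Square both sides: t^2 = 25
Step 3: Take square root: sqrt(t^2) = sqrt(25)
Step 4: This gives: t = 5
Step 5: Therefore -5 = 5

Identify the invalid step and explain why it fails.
Step 4: This gives: t = 5

Step 4 incorrectly states that sqrt(t^2) = t. The correct identity is sqrt(t^2) = |t|. Since t = -5 < 0, we have sqrt(t^2) = |-5| = 5, not t = -5.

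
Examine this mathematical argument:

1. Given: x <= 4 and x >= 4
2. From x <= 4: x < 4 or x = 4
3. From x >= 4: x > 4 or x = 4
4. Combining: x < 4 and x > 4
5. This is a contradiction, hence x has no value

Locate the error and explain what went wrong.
Step 4: Combining: x < 4 and x > 4

Step 4 incorrectly combines the conditions. From x <= 4 and x >= 4, the intersection is x = 4. The error treats the 'or' cases as 'and' requirements. The correct conclusion is that x = 4 is the unique solution, not that no solution exists.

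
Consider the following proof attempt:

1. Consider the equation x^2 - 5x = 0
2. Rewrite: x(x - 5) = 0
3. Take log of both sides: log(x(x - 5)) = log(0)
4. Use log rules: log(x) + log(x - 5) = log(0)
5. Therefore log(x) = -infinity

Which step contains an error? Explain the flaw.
Step 3: Take log of both sides: log(x(x - 5)) = log(0)

Step 3 takes the logarithm of both sides, resulting in log(0) on the right side. The logarithm is only defined for positive numbers; log(0) is undefined (approaches negative infinity). This operation is invalid.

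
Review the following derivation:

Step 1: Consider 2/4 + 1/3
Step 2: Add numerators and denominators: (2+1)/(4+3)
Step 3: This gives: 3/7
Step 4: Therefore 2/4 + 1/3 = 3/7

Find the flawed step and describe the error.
Step 2: Add numerators and denominators: (2+1)/(4+3)

Step 2 incorrectly adds fractions by separately adding numerators and denominators. This is wrong. The correct method requires a common denominator: 2/4 + 1/3 = (2×3 + 1×4)/(4×3) = 10/12 = 5/6. The method used gives 3/7, which is different.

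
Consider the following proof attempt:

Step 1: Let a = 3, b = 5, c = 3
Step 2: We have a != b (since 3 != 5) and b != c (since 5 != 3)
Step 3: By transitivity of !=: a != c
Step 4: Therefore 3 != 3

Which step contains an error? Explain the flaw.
Step 3: By transitivity of !=: a != c

Step 3 incorrectly applies transitivity to the '!=' relation. Transitivity states: if a R b and b R c, then a R c. However, '!=' is not transitive. Counterexample: 3 != 5 and 5 != 3, but 3 = 3 (both equal 3). Transitivity holds for relations like <, <=, =, but not for !=.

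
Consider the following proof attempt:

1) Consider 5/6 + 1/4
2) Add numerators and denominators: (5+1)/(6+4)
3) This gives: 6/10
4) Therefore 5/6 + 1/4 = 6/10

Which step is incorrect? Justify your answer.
Step 2: Add numerators and denominators: (5+1)/(6+4)

Step 2 incorrectly adds fractions by separately adding numerators and denominators. This is wrong. The correct method requires a common denominator: 5/6 + 1/4 = (5×4 + 1×6)/(6×4) = 26/24 = 13/12. The method used gives 6/10, which is different.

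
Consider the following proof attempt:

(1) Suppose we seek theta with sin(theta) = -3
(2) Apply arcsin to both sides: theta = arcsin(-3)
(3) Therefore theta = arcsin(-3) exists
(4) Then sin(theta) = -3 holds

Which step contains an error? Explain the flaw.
Step 2: Apply arcsin to both sides: theta = arcsin(-3)

Step 2 applies arcsin to -3. However, arcsin(x) is only defined for x in [-1, 1] because sin(theta) can only produce values in that range. Since |-3| > 1, arcsin(-3) is undefined. There is no angle whose sine equals -3.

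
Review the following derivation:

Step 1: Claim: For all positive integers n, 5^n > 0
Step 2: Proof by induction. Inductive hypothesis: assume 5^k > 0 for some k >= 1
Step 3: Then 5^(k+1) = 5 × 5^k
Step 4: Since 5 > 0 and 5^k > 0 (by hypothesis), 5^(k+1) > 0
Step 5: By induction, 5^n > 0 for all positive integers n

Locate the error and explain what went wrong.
Step 5: By induction, 5^n > 0 for all positive integers n

Step 5 concludes the proof by induction, but no base case was ever established. A valid induction proof requires: (1) a base case proving 5^1 > 0, and (2) an inductive step showing IF 5^k > 0 THEN 5^(k+1) > 0. Steps 2-4 correctly establish the inductive step, but without the base case the conclusion in step 5 does not follow.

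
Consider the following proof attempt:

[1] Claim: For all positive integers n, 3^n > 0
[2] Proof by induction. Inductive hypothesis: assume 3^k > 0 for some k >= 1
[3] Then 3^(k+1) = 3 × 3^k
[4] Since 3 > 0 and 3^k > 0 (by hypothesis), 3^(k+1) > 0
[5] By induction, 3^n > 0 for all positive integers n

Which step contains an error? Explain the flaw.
Step 5: By induction, 3^n > 0 for all positive integers n

Step 5 concludes the proof by induction, but no base case was ever established. A valid induction proof requires: (1) a base case proving 3^1 > 0, and (2) an inductive step showing IF 3^k > 0 THEN 3^(k+1) > 0. Steps 2-4 correctly establish the inductive step, but without the base case the conclusion in step 5 does not follow.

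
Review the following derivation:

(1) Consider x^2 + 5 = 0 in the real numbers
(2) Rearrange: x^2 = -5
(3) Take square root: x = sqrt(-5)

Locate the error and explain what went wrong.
Step 3: Take square root: x = sqrt(-5)

Step 3 takes the square root of -5, which is negative. In the real number system, the square root of a negative number is undefined. The equation x^2 + 5 = 0 has no real solutions. Square roots of negative numbers only exist in the complex numbers.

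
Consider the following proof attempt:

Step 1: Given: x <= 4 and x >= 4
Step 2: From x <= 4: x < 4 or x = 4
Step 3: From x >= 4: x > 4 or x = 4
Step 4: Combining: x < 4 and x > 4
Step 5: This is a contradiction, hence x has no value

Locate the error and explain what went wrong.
Step 4: Combining: x < 4 and x > 4

Step 4 incorrectly combines the conditions. From x <= 4 and x >= 4, the intersection is x = 4. The error treats the 'or' cases as 'and' requirements. The correct conclusion is that x = 4 is the unique solution, not that no solution exists.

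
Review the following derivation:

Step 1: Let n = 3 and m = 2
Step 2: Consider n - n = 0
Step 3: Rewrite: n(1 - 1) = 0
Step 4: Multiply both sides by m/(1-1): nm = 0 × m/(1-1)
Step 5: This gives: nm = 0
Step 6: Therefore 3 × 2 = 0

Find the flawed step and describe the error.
Step 4: Multiply both sides by m/(1-1): nm = 0 × m/(1-1)

Step 4 multiplies both sides by m/(1-1). However, 1-1 = 0, so this is multiplication by m/0, which is undefined. We cannot multiply by an undefined expression.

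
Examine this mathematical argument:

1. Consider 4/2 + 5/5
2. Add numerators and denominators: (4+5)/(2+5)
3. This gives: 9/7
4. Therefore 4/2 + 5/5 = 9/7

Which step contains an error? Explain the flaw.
Step 2: Add numerators and denominators: (4+5)/(2+5)

Step 2 incorrectly adds fractions by separately adding numerators and denominators. This is wrong. The correct method requires a common denominator: 4/2 + 5/5 = (4×5 + 5×2)/(2×5) = 30/10 = 3. The method used gives 9/7, which is different.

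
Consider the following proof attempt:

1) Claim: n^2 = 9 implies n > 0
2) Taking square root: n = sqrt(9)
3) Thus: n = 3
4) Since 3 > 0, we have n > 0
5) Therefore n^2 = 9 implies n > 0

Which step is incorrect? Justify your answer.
Step 2: Taking square root: n = sqrt(9)

Step 2 takes the square root and assumes the positive root only. The equation n^2 = 9 actually has two solutions: n = 3 and n = -3. The proof silently assumes n > 0 without justification, then uses this assumption to conclude n > 0, which is circular. The counterexample n = -3 shows the claim is false.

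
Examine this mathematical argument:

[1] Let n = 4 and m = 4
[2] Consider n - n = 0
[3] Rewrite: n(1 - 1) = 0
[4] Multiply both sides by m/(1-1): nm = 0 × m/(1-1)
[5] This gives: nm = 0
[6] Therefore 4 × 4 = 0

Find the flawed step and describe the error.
Step 4: Multiply both sides by m/(1-1): nm = 0 × m/(1-1)

Step 4 multiplies both sides by m/(1-1). However, 1-1 = 0, so this is multiplication by m/0, which is undefined. We cannot multiply by an undefined expression.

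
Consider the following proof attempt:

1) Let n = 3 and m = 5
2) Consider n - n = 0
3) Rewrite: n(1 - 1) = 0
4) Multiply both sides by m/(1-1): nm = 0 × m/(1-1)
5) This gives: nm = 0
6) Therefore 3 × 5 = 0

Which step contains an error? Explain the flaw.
Step 4: Multiply both sides by m/(1-1): nm = 0 × m/(1-1)

Step 4 multiplies both sides by m/(1-1). However, 1-1 = 0, so this is multiplication by m/0, which is undefined. We cannot multiply by an undefined expression.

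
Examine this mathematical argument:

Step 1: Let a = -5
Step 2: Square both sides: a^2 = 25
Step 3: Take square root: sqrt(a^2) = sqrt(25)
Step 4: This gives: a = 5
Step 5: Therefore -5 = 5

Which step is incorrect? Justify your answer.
Step 4: This gives: a = 5

Step 4 incorrectly states that sqrt(a^2) = a. The correct identity is sqrt(a^2) = |a|. Since a = -5 < 0, we have sqrt(a^2) = |-5| = 5, not a = -5.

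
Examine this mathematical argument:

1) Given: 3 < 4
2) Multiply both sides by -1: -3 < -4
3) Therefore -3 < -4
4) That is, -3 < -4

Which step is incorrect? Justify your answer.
Step 2: Multiply both sides by -1: -3 < -4

Step 2 multiplies both sides by -1 but fails to reverse the inequality sign. When multiplying (or dividing) an inequality by a negative number, the direction must be reversed. Since 3 < 4, we should get -3 > -4, i.e., -3 > -4.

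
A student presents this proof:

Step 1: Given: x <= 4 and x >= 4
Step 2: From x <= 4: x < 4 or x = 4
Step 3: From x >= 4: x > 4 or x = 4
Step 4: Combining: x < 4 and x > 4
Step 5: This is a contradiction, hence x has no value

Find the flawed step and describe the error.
Step 4: Combining: x < 4 and x > 4

Step 4 incorrectly combines the conditions. From x <= 4 and x >= 4, the intersection is x = 4. The error treats the 'or' cases as 'and' requirements. The correct conclusion is that x = 4 is the unique solution, not that no solution exists.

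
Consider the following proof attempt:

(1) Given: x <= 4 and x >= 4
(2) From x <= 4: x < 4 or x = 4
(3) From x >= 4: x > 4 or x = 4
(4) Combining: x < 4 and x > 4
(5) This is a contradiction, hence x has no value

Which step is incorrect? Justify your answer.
Step 4: Combining: x < 4 and x > 4

Step 4 incorrectly combines the conditions. From x <= 4 and x >= 4, the intersection is x = 4. The error treats the 'or' cases as 'and' requirements. The correct conclusion is that x = 4 is the unique solution, not that no solution exists.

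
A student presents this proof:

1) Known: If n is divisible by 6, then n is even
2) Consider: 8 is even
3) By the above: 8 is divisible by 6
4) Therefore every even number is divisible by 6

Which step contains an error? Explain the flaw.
Step 3: By the above: 8 is divisible by 6

Step 3 commits the fallacy of affirming the consequent. The known fact 'divisible by 6 → even' does NOT imply 'even → divisible by 6'. That would be the converse, which is false. For example, 8 is even but 8 ÷ 6 = 1.33, which is not an integer.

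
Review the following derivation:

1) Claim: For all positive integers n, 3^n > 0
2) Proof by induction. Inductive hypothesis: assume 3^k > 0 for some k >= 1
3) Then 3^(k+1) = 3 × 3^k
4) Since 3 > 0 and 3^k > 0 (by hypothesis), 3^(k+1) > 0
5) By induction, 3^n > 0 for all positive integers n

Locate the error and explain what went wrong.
Step 5: By induction, 3^n > 0 for all positive integers n

Step 5 concludes the proof by induction, but no base case was ever established. A valid induction proof requires: (1) a base case proving 3^1 > 0, and (2) an inductive step showing IF 3^k > 0 THEN 3^(k+1) > 0. Steps 2-4 correctly establish the inductive step, but without the base case the conclusion in step 5 does not follow.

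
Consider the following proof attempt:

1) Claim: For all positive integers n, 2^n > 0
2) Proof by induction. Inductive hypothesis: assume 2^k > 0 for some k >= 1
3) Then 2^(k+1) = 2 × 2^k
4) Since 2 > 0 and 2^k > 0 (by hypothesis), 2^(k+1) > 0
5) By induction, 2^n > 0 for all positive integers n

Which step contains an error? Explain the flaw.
Step 5: By induction, 2^n > 0 for all positive integers n

Step 5 concludes the proof by induction, but no base case was ever established. A valid induction proof requires: (1) a base case proving 2^1 > 0, and (2) an inductive step showing IF 2^k > 0 THEN 2^(k+1) > 0. Steps 2-4 correctly establish the inductive step, but without the base case the conclusion in step 5 does not follow.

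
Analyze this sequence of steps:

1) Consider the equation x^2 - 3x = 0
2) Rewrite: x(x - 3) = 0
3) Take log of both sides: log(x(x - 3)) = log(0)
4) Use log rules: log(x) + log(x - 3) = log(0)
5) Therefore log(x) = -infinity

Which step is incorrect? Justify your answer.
Step 3: Take log of both sides: log(x(x - 3)) = log(0)

Step 3 takes the logarithm of both sides, resulting in log(0) on the right side. The logarithm is only defined for positive numbers; log(0) is undefined (approaches negative infinity). This operation is invalid.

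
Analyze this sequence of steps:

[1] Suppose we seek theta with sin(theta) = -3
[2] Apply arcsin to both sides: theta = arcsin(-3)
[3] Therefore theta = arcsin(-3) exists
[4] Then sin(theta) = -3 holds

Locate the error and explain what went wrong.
Step 2: Apply arcsin to both sides: theta = arcsin(-3)

Step 2 applies arcsin to -3. However, arcsin(x) is only defined for x in [-1, 1] because sin(theta) can only produce values in that range. Since |-3| > 1, arcsin(-3) is undefined. There is no angle whose sine equals -3.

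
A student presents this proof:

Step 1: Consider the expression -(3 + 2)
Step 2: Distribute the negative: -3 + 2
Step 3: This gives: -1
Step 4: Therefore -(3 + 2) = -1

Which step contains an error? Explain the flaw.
Step 2: Distribute the negative: -3 + 2

Step 2 incorrectly distributes the negative sign. The correct distribution is -(3 + 2) = -3 - 2 = -5. The negative must be applied to both terms, not just the first. The error treats -(3 + 2) as -3 + 2, which equals -1 instead of -5.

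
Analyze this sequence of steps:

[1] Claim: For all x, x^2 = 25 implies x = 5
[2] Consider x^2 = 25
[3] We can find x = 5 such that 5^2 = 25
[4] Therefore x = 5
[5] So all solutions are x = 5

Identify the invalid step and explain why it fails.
Step 4: Therefore x = 5

Step 4 incorrectly concludes that x = 5 is the only solution. The proof shows that x = 5 is A solution (existence), but does not show it is the ONLY solution (uniqueness). In fact, x = -5 is also a solution since (-5)^2 = 25. Finding one solution doesn't prove there are no others.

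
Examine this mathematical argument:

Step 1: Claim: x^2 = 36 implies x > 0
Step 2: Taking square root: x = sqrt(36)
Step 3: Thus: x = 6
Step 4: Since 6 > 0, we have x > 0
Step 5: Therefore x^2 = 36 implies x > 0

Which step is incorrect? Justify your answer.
Step 2: Taking square root: x = sqrt(36)

Step 2 takes the square root and assumes the positive root only. The equation x^2 = 36 actually has two solutions: x = 6 and x = -6. The proof silently assumes x > 0 without justification, then uses this assumption to conclude x > 0, which is circular. The counterexample x = -6 shows the claim is false.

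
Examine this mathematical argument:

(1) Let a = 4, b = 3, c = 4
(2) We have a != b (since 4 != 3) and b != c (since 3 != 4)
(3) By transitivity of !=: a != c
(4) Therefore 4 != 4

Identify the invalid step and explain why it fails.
Step 3: By transitivity of !=: a != c

Step 3 incorrectly applies transitivity to the '!=' relation. Transitivity states: if a R b and b R c, then a R c. However, '!=' is not transitive. Counterexample: 4 != 3 and 3 != 4, but 4 = 4 (both equal 4). Transitivity holds for relations like <, <=, =, but not for !=.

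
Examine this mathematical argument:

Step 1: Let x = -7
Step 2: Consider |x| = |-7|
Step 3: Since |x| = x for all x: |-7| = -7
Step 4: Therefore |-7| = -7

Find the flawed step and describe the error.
Step 3: Since |x| = x for all x: |-7| = -7

Step 3 incorrectly states that |x| = x for all x. The correct definition is |x| = x when x >= 0, and |x| = -x when x < 0. Since -7 < 0, we have |-7| = -(-7) = 7, not -7.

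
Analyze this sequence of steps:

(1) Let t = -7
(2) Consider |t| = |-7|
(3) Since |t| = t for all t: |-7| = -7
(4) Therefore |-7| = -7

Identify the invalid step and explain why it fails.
Step 3: Since |t| = t for all t: |-7| = -7

Step 3 incorrectly states that |t| = t for all t. The correct definition is |t| = t when t >= 0, and |t| = -t when t < 0. Since -7 < 0, we have |-7| = -(-7) = 7, not -7.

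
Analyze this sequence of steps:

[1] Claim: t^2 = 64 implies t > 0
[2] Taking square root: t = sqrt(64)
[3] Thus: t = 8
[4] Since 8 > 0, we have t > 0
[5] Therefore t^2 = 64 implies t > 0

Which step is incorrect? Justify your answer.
Step 2: Taking square root: t = sqrt(64)

Step 2 takes the square root and assumes the positive root only. The equation t^2 = 64 actually has two solutions: t = 8 and t = -8. The proof silently assumes t > 0 without justification, then uses this assumption to conclude t > 0, which is circular. The counterexample t = -8 shows the claim is false.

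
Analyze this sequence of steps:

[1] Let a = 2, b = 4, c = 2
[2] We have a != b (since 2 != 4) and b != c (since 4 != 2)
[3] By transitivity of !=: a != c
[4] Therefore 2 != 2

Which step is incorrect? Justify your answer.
Step 3: By transitivity of !=: a != c

Step 3 incorrectly applies transitivity to the '!=' relation. Transitivity states: if a R b and b R c, then a R c. However, '!=' is not transitive. Counterexample: 2 != 4 and 4 != 2, but 2 = 2 (both equal 2). Transitivity holds for relations like <, <=, =, but not for !=.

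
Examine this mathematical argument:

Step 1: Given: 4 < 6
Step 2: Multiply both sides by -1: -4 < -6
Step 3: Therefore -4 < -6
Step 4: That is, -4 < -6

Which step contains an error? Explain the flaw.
Step 2: Multiply both sides by -1: -4 < -6

Step 2 multiplies both sides by -1 but fails to reverse the inequality sign. When multiplying (or dividing) an inequality by a negative number, the direction must be reversed. Since 4 < 6, we should get -4 > -6, i.e., -4 > -6.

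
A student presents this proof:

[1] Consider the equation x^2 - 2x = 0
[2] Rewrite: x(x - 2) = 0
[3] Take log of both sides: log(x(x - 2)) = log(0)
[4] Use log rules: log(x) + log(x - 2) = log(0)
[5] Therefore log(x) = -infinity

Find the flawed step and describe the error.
Step 3: Take log of both sides: log(x(x - 2)) = log(0)

Step 3 takes the logarithm of both sides, resulting in log(0) on the right side. The logarithm is only defined for positive numbers; log(0) is undefined (approaches negative infinity). This operation is invalid.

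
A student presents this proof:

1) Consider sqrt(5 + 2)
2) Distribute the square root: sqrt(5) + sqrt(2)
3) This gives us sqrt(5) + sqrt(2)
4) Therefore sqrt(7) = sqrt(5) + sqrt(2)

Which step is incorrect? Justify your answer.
Step 2: Distribute the square root: sqrt(5) + sqrt(2)

Step 2 incorrectly 'distributes' the square root over addition. The square root function does not distribute: sqrt(a + b) ≠ sqrt(a) + sqrt(b). In fact, sqrt(5 + 2) = sqrt(7) ≈ 2.6458, while sqrt(5) + sqrt(2) ≈ 3.6503.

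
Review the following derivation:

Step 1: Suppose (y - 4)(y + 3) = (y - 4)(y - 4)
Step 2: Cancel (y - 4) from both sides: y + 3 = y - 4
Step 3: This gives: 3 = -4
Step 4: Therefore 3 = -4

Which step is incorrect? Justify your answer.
Step 2: Cancel (y - 4) from both sides: y + 3 = y - 4

Step 2 cancels (y - 4) from both sides. This is only valid if (y - 4) ≠ 0, i.e., y ≠ 4. When y = 4, both sides equal zero regardless of the other factors. The correct approach requires considering y = 4 as a separate case.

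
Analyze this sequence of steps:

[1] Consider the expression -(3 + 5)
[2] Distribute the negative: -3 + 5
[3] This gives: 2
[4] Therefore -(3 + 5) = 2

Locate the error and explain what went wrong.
Step 2: Distribute the negative: -3 + 5

Step 2 incorrectly distributes the negative sign. The correct distribution is -(3 + 5) = -3 - 5 = -8. The negative must be applied to both terms, not just the first. The error treats -(3 + 5) as -3 + 5, which equals 2 instead of -8.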